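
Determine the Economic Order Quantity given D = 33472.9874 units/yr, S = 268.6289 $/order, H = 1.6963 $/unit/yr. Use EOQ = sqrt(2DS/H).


2*D*S = 2 * 33472.9874 * 268.6289 = 17983623.5700
2*D*S/H = 10601676.3367
EOQ = sqrt(10601676.3367) = 3256.0216

3256.0216 units


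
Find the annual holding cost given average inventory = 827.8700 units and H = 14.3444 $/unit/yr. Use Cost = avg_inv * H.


Cost = 827.8700 * 14.3444 = 11875.2984

11875.2984 $/yr


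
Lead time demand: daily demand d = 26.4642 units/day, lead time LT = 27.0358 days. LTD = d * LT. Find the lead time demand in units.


LTD = 26.4642 * 27.0358 = 715.4808

715.4808 units


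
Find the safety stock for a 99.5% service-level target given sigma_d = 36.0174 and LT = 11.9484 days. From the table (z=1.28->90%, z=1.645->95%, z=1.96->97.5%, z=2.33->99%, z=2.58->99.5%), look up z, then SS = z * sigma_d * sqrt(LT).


From the table, SL = 99.5% corresponds to z = 2.58
sqrt(LT) = sqrt(11.9484) = 3.4566
SS = 2.58 * 36.0174 * 3.4566 = 321.2084

321.2084 units


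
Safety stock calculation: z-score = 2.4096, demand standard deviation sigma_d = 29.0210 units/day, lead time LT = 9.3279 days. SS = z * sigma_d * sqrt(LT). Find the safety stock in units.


sqrt(LT) = sqrt(9.3279) = 3.0542
SS = 2.4096 * 29.0210 * 3.0542 = 213.5744

213.5744 units


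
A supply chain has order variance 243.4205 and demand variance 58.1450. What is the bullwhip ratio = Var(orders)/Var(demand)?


BW = 243.4205 / 58.1450 = 4.1864

4.1864


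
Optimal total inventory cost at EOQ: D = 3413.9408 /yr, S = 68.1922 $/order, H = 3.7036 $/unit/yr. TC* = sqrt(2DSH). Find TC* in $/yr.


2*D*S*H = 1724426.7800
TC* = sqrt(1724426.7800) = 1313.1743

1313.1743 $/yr


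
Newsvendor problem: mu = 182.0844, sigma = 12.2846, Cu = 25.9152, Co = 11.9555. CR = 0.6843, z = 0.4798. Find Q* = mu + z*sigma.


CR = Cu/(Cu+Co) = 25.9152/(25.9152+11.9555) = 0.6843
z = 0.4798
Q* = 182.0844 + 0.4798 * 12.2846 = 187.9786

187.9786 units


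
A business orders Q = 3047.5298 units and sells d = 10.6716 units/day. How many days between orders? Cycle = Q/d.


Cycle = 3047.5298 / 10.6716 = 285.5738

285.5738 days


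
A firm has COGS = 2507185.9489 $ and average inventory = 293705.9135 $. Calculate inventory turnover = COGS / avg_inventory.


Turnover = 2507185.9489 / 293705.9135 = 8.5364

8.5364


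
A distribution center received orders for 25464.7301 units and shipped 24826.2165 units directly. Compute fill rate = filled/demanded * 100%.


FR = 24826.2165 / 25464.7301 * 100 = 97.4926

97.4926%


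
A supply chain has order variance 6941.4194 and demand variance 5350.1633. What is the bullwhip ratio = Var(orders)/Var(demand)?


BW = 6941.4194 / 5350.1633 = 1.2974

1.2974


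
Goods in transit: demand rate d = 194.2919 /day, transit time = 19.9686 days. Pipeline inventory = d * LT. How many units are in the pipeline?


Pipeline = 194.2919 * 19.9686 = 3879.7372

3879.7372 units


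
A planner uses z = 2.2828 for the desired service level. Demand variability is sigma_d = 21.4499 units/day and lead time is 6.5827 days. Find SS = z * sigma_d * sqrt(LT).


sqrt(LT) = sqrt(6.5827) = 2.5657
SS = 2.2828 * 21.4499 * 2.5657 = 125.6305

125.6305 units


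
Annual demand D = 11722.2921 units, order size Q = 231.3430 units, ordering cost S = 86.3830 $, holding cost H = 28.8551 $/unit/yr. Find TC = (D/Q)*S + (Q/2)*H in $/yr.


Ordering cost = D*S/Q = 4377.0797
Holding cost = Q*H/2 = 3337.7127
TC = 4377.0797 + 3337.7127 = 7714.7924

7714.7924 $/yr


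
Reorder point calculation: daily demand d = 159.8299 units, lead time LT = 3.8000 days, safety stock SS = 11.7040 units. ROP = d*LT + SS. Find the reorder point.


d*LT = 159.8299 * 3.8000 = 607.3536
ROP = 607.3536 + 11.7040 = 619.0576

619.0576 units


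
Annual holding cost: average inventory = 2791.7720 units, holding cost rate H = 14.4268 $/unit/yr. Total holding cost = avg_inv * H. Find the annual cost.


Cost = 2791.7720 * 14.4268 = 40276.3363

40276.3363 $/yr


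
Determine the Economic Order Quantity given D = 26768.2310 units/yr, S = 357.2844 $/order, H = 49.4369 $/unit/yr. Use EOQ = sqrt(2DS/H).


2*D*S = 2 * 26768.2310 * 357.2844 = 19127742.7038
2*D*S/H = 386912.2599
EOQ = sqrt(386912.2599) = 622.0227

622.0227 units


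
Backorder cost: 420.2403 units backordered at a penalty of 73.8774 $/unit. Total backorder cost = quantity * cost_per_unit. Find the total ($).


Total = 420.2403 * 73.8774 = 31046.2607

31046.2607 $


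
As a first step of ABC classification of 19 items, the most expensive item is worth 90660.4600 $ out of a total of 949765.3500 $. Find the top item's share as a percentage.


Top item = 90660.4600
Total = 949765.3500
Percentage = 90660.4600 / 949765.3500 * 100 = 9.5456

9.5456%


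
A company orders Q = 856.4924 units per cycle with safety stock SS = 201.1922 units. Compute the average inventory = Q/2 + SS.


Q/2 = 428.2462
Avg = 428.2462 + 201.1922 = 629.4384

629.4384 units


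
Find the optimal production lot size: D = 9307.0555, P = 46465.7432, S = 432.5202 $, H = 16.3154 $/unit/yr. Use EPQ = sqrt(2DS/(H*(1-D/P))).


1 - D/P = 1 - 0.2003 = 0.7997
H*(1-D/P) = 13.0474
2DS = 8050979.0125
EPQ = sqrt(617054.4500) = 785.5281

785.5281 units


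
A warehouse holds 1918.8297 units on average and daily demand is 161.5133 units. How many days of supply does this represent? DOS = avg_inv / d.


DOS = 1918.8297 / 161.5133 = 11.8803

11.8803 days


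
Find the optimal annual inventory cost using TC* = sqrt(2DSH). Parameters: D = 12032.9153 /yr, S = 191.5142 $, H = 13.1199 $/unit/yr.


2*D*S*H = 60468940.7316
TC* = sqrt(60468940.7316) = 7776.1778

7776.1778 $/yr


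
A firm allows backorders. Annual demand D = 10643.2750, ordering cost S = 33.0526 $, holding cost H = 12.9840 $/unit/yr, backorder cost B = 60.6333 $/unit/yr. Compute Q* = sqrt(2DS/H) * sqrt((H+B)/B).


sqrt(2DS/H) = 232.7830
sqrt((H+B)/B) = 1.1019
Q* = 232.7830 * 1.1019 = 256.4989

256.4989 units


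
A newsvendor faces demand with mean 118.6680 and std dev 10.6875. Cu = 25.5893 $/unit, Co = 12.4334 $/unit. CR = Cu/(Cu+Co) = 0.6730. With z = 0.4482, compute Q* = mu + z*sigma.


CR = Cu/(Cu+Co) = 25.5893/(25.5893+12.4334) = 0.6730
z = 0.4482
Q* = 118.6680 + 0.4482 * 10.6875 = 123.4581

123.4581 units


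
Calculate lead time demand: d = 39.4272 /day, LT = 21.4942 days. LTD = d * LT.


LTD = 39.4272 * 21.4942 = 847.4561

847.4561 units


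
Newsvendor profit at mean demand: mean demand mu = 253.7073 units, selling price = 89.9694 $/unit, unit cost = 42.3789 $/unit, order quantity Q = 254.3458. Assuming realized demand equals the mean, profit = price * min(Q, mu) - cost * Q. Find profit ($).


Sales at mu = min(254.3458, 253.7073) = 253.7073
Revenue = 89.9694 * 253.7073 = 22825.8936
Total cost = 42.3789 * 254.3458 = 10778.8952
Profit = 22825.8936 - 10778.8952 = 12046.9983

12046.9983 $


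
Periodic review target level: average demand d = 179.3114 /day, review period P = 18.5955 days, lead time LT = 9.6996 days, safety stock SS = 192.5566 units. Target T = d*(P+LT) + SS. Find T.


P + LT = 28.2951
d*(P+LT) = 179.3114 * 28.2951 = 5073.6340
T = 5073.6340 + 192.5566 = 5266.1906

5266.1906 units


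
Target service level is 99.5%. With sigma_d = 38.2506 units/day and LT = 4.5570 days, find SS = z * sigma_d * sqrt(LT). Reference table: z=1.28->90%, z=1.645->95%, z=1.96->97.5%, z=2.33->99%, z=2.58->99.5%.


From the table, SL = 99.5% corresponds to z = 2.58
sqrt(LT) = sqrt(4.5570) = 2.1347
SS = 2.58 * 38.2506 * 2.1347 = 210.6675

210.6675 units


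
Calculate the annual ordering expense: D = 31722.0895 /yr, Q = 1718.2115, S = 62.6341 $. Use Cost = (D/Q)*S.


Number of orders = D/Q = 18.4623
Cost = 18.4623 * 62.6341 = 1156.3678

1156.3678 $/yr


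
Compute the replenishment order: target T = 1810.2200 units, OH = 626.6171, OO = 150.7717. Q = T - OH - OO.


Inventory position = OH + OO = 626.6171 + 150.7717 = 777.3888
Q = 1810.2200 - 777.3888 = 1032.8312

1032.8312 units


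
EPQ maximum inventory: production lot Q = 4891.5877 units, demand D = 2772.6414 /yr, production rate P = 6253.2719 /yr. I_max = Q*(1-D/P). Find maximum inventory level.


D/P = 0.4434
1 - D/P = 0.5566
I_max = 4891.5877 * 0.5566 = 2722.7041

2722.7041 units


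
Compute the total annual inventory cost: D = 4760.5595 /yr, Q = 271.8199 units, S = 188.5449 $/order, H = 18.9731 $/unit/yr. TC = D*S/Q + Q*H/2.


Ordering cost = D*S/Q = 3302.1100
Holding cost = Q*H/2 = 2578.6331
TC = 3302.1100 + 2578.6331 = 5880.7431

5880.7431 $/yr


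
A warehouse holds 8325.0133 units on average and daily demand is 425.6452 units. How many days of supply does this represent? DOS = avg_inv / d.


DOS = 8325.0133 / 425.6452 = 19.5586

19.5586 days


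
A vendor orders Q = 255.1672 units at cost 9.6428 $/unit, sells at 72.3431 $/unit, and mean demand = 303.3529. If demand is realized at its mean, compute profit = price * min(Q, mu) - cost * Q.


Sales at mu = min(255.1672, 303.3529) = 255.1672
Revenue = 72.3431 * 255.1672 = 18459.5863
Total cost = 9.6428 * 255.1672 = 2460.5263
Profit = 18459.5863 - 2460.5263 = 15999.0600

15999.0600 $


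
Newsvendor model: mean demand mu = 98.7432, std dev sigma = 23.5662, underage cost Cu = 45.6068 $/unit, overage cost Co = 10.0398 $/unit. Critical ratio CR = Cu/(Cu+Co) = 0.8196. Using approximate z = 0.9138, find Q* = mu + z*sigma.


CR = Cu/(Cu+Co) = 45.6068/(45.6068+10.0398) = 0.8196
z = 0.9138
Q* = 98.7432 + 0.9138 * 23.5662 = 120.2780

120.2780 units


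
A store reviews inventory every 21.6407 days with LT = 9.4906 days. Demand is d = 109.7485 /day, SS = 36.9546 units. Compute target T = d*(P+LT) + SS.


P + LT = 31.1313
d*(P+LT) = 109.7485 * 31.1313 = 3416.6135
T = 3416.6135 + 36.9546 = 3453.5681

3453.5681 units


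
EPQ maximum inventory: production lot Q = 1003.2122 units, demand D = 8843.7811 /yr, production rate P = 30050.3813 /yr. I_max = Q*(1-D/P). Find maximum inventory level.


D/P = 0.2943
1 - D/P = 0.7057
I_max = 1003.2122 * 0.7057 = 707.9684

707.9684 units


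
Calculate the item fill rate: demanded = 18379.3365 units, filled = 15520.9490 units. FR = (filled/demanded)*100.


FR = 15520.9490 / 18379.3365 * 100 = 84.4478

84.4478%


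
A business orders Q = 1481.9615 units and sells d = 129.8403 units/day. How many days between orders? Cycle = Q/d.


Cycle = 1481.9615 / 129.8403 = 11.4137

11.4137 days


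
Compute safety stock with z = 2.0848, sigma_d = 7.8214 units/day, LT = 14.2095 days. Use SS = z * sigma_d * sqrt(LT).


sqrt(LT) = sqrt(14.2095) = 3.7695
SS = 2.0848 * 7.8214 * 3.7695 = 61.4665

61.4665 units


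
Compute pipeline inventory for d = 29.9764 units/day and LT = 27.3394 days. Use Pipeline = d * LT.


Pipeline = 29.9764 * 27.3394 = 819.5368

819.5368 units


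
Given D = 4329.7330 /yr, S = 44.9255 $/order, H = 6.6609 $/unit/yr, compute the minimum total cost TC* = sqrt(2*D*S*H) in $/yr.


2*D*S*H = 2591295.5207
TC* = sqrt(2591295.5207) = 1609.7501

1609.7501 $/yr


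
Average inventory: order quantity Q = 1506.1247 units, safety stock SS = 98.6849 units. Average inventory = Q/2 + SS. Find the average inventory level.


Q/2 = 753.0624
Avg = 753.0624 + 98.6849 = 851.7473

851.7473 units


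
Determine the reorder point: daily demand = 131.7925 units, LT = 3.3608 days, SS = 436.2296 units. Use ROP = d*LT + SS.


d*LT = 131.7925 * 3.3608 = 442.9282
ROP = 442.9282 + 436.2296 = 879.1578

879.1578 units


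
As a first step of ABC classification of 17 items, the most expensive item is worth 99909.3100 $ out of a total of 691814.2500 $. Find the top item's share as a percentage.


Top item = 99909.3100
Total = 691814.2500
Percentage = 99909.3100 / 691814.2500 * 100 = 14.4416

14.4416%


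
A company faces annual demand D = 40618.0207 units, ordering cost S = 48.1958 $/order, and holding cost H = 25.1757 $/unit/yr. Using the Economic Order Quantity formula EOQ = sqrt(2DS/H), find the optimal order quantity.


2*D*S = 2 * 40618.0207 * 48.1958 = 3915236.0041
2*D*S/H = 155516.4704
EOQ = sqrt(155516.4704) = 394.3558

394.3558 units


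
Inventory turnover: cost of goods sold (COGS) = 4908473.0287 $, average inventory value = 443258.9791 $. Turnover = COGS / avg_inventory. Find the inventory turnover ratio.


Turnover = 4908473.0287 / 443258.9791 = 11.0736

11.0736


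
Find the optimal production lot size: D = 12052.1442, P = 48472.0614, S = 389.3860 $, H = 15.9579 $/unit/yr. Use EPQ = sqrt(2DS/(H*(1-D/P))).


1 - D/P = 1 - 0.2486 = 0.7514
H*(1-D/P) = 11.9901
2DS = 9385872.4429
EPQ = sqrt(782801.1301) = 884.7605

884.7605 units


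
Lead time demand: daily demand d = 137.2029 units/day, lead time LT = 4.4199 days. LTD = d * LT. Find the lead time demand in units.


LTD = 137.2029 * 4.4199 = 606.4231

606.4231 units


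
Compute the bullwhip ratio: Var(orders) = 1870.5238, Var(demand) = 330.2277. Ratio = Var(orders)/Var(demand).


BW = 1870.5238 / 330.2277 = 5.6643

5.6643


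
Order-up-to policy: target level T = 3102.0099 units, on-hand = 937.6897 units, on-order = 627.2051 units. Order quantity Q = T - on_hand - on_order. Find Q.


Inventory position = OH + OO = 937.6897 + 627.2051 = 1564.8948
Q = 3102.0099 - 1564.8948 = 1537.1151

1537.1151 units


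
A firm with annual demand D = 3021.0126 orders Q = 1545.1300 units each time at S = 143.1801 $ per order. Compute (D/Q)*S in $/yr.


Number of orders = D/Q = 1.9552
Cost = 1.9552 * 143.1801 = 279.9434

279.9434 $/yr


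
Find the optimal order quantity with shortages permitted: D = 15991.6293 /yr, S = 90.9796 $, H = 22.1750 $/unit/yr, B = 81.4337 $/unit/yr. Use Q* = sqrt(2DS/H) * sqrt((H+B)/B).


sqrt(2DS/H) = 362.2443
sqrt((H+B)/B) = 1.1280
Q* = 362.2443 * 1.1280 = 408.5993

408.5993 units


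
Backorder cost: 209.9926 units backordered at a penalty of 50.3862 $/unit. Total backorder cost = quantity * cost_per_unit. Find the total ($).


Total = 209.9926 * 50.3862 = 10580.7291

10580.7291 $


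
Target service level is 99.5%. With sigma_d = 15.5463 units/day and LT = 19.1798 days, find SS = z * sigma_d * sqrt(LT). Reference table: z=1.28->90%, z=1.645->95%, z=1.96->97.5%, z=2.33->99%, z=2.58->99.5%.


From the table, SL = 99.5% corresponds to z = 2.58
sqrt(LT) = sqrt(19.1798) = 4.3795
SS = 2.58 * 15.5463 * 4.3795 = 175.6583

175.6583 units


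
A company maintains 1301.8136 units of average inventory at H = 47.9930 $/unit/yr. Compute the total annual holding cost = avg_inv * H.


Cost = 1301.8136 * 47.9930 = 62477.9401

62477.9401 $/yr


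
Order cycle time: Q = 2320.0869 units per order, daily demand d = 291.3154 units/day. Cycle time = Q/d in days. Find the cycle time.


Cycle = 2320.0869 / 291.3154 = 7.9642

7.9642 days


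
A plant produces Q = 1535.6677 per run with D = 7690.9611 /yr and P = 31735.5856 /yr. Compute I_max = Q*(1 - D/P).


D/P = 0.2423
1 - D/P = 0.7577
I_max = 1535.6677 * 0.7577 = 1163.5063

1163.5063 units


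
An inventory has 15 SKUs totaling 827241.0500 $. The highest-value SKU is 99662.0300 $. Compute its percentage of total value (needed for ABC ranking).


Top item = 99662.0300
Total = 827241.0500
Percentage = 99662.0300 / 827241.0500 * 100 = 12.0475

12.0475%


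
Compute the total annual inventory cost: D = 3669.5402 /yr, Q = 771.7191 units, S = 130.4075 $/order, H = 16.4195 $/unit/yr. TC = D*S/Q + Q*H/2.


Ordering cost = D*S/Q = 620.0903
Holding cost = Q*H/2 = 6335.6209
TC = 620.0903 + 6335.6209 = 6955.7112

6955.7112 $/yr


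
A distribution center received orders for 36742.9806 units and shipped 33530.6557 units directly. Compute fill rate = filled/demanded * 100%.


FR = 33530.6557 / 36742.9806 * 100 = 91.2573

91.2573%


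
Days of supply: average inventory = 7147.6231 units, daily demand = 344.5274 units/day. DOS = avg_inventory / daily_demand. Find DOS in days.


DOS = 7147.6231 / 344.5274 = 20.7462

20.7462 days


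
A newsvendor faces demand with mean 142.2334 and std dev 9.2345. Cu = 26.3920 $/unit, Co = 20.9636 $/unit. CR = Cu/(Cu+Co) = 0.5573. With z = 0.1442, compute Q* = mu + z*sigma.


CR = Cu/(Cu+Co) = 26.3920/(26.3920+20.9636) = 0.5573
z = 0.1442
Q* = 142.2334 + 0.1442 * 9.2345 = 143.5650

143.5650 units


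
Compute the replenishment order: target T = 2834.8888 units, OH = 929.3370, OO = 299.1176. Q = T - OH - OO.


Inventory position = OH + OO = 929.3370 + 299.1176 = 1228.4546
Q = 2834.8888 - 1228.4546 = 1606.4342

1606.4342 units


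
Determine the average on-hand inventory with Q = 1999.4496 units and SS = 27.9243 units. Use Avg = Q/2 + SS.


Q/2 = 999.7248
Avg = 999.7248 + 27.9243 = 1027.6491

1027.6491 units


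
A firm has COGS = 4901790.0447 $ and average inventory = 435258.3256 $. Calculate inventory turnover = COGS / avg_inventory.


Turnover = 4901790.0447 / 435258.3256 = 11.2618

11.2618


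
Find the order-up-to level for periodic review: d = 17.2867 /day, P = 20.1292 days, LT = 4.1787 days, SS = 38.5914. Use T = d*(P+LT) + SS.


P + LT = 24.3079
d*(P+LT) = 17.2867 * 24.3079 = 420.2034
T = 420.2034 + 38.5914 = 458.7948

458.7948 units


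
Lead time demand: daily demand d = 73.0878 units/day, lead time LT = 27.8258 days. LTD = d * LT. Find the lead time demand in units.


LTD = 73.0878 * 27.8258 = 2033.7265

2033.7265 units


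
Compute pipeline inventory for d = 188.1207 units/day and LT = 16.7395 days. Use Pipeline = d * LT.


Pipeline = 188.1207 * 16.7395 = 3149.0465

3149.0465 units


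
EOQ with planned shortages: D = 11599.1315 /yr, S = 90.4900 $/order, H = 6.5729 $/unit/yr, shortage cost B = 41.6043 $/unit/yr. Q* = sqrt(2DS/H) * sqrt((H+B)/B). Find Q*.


sqrt(2DS/H) = 565.1315
sqrt((H+B)/B) = 1.0761
Q* = 565.1315 * 1.0761 = 608.1367

608.1367 units


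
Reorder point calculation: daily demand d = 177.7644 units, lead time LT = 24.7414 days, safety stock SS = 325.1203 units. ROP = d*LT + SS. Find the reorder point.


d*LT = 177.7644 * 24.7414 = 4398.1401
ROP = 4398.1401 + 325.1203 = 4723.2604

4723.2604 units


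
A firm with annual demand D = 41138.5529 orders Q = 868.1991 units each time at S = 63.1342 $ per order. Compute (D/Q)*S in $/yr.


Number of orders = D/Q = 47.3838
Cost = 47.3838 * 63.1342 = 2991.5369

2991.5369 $/yr


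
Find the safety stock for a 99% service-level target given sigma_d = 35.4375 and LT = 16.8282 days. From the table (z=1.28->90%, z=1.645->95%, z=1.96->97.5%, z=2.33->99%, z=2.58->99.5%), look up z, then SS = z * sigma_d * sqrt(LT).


From the table, SL = 99% corresponds to z = 2.33
sqrt(LT) = sqrt(16.8282) = 4.1022
SS = 2.33 * 35.4375 * 4.1022 = 338.7177

338.7177 units


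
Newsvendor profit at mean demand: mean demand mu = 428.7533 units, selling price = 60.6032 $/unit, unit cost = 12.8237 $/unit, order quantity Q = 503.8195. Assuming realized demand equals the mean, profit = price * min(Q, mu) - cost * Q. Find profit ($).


Sales at mu = min(503.8195, 428.7533) = 428.7533
Revenue = 60.6032 * 428.7533 = 25983.8220
Total cost = 12.8237 * 503.8195 = 6460.8301
Profit = 25983.8220 - 6460.8301 = 19522.9919

19522.9919 $


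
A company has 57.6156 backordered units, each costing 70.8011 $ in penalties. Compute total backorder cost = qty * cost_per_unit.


Total = 57.6156 * 70.8011 = 4079.2479

4079.2479 $


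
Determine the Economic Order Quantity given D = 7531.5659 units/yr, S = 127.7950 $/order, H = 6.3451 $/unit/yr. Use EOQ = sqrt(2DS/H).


2*D*S = 2 * 7531.5659 * 127.7950 = 1924992.9284
2*D*S/H = 303382.5989
EOQ = sqrt(303382.5989) = 550.8018

550.8018 units


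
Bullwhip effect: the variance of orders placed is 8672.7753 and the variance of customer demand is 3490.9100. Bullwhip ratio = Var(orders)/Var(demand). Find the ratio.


BW = 8672.7753 / 3490.9100 = 2.4844

2.4844


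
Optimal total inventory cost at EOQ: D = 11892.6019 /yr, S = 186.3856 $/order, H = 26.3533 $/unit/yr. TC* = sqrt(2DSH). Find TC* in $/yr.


2*D*S*H = 116829962.9588
TC* = sqrt(116829962.9588) = 10808.7910

10808.7910 $/yr


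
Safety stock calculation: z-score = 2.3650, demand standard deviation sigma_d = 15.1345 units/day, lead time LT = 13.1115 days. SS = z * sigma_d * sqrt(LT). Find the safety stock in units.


sqrt(LT) = sqrt(13.1115) = 3.6210
SS = 2.3650 * 15.1345 * 3.6210 = 129.6061

129.6061 units


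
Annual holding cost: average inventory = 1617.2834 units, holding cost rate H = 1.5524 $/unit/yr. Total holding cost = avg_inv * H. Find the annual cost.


Cost = 1617.2834 * 1.5524 = 2510.6708

2510.6708 $/yr


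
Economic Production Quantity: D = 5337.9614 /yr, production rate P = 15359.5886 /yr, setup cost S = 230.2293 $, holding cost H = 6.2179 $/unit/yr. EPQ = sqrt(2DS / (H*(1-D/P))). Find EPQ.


1 - D/P = 1 - 0.3475 = 0.6525
H*(1-D/P) = 4.0570
2DS = 2457910.2331
EPQ = sqrt(605847.9251) = 778.3623

778.3623 units


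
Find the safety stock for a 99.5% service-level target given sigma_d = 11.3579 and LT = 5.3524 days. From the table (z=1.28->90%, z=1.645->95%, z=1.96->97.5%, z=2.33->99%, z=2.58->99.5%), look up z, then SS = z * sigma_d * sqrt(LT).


From the table, SL = 99.5% corresponds to z = 2.58
sqrt(LT) = sqrt(5.3524) = 2.3135
SS = 2.58 * 11.3579 * 2.3135 = 67.7941

67.7941 units


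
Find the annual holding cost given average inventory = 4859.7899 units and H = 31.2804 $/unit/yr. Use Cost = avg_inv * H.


Cost = 4859.7899 * 31.2804 = 152016.1720

152016.1720 $/yr


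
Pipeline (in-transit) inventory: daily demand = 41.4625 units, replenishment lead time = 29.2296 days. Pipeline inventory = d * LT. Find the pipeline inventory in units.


Pipeline = 41.4625 * 29.2296 = 1211.9323

1211.9323 units


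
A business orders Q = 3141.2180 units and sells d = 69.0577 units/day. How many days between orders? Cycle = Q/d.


Cycle = 3141.2180 / 69.0577 = 45.4869

45.4869 days


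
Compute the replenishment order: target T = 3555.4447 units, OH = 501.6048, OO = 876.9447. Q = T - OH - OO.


Inventory position = OH + OO = 501.6048 + 876.9447 = 1378.5495
Q = 3555.4447 - 1378.5495 = 2176.8952

2176.8952 units


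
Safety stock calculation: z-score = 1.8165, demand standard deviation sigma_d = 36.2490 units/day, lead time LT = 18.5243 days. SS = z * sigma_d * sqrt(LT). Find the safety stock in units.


sqrt(LT) = sqrt(18.5243) = 4.3040
SS = 1.8165 * 36.2490 * 4.3040 = 283.4016

283.4016 units


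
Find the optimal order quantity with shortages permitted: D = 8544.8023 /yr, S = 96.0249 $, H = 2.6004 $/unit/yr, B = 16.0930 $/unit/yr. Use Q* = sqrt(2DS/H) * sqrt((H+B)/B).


sqrt(2DS/H) = 794.3975
sqrt((H+B)/B) = 1.0778
Q* = 794.3975 * 1.0778 = 856.1769

856.1769 units


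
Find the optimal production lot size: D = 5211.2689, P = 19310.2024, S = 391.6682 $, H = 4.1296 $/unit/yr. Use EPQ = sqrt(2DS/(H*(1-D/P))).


1 - D/P = 1 - 0.2699 = 0.7301
H*(1-D/P) = 3.0151
2DS = 4082176.6196
EPQ = sqrt(1353893.0770) = 1163.5691

1163.5691 units


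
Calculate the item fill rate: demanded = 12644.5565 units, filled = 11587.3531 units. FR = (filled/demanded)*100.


FR = 11587.3531 / 12644.5565 * 100 = 91.6391

91.6391%


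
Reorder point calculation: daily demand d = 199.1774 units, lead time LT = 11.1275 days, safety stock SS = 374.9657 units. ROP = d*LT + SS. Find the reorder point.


d*LT = 199.1774 * 11.1275 = 2216.3465
ROP = 2216.3465 + 374.9657 = 2591.3122

2591.3122 units


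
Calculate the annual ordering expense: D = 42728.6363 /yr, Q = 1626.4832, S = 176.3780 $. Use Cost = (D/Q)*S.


Number of orders = D/Q = 26.2706
Cost = 26.2706 * 176.3780 = 4633.5501

4633.5501 $/yr


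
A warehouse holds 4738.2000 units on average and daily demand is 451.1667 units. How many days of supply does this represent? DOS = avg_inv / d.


DOS = 4738.2000 / 451.1667 = 10.5021

10.5021 days


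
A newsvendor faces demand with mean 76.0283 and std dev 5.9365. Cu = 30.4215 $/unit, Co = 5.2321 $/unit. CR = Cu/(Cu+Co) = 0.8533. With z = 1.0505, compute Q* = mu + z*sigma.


CR = Cu/(Cu+Co) = 30.4215/(30.4215+5.2321) = 0.8533
z = 1.0505
Q* = 76.0283 + 1.0505 * 5.9365 = 82.2646

82.2646 units


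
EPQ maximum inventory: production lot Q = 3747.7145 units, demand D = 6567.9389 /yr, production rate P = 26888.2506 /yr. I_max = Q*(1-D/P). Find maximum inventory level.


D/P = 0.2443
1 - D/P = 0.7557
I_max = 3747.7145 * 0.7557 = 2832.2678

2832.2678 units


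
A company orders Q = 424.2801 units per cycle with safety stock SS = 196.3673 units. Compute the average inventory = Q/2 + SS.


Q/2 = 212.1401
Avg = 212.1401 + 196.3673 = 408.5073

408.5073 units


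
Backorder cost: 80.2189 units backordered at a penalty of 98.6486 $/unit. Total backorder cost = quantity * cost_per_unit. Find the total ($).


Total = 80.2189 * 98.6486 = 7913.4822

7913.4822 $


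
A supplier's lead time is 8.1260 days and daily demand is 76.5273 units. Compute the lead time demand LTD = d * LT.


LTD = 76.5273 * 8.1260 = 621.8608

621.8608 units


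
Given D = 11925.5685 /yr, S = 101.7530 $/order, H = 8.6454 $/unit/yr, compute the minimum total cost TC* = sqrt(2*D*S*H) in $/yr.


2*D*S*H = 20981735.1745
TC* = sqrt(20981735.1745) = 4580.5824

4580.5824 $/yr


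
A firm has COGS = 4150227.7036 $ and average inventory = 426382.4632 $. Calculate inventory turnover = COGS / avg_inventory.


Turnover = 4150227.7036 / 426382.4632 = 9.7336

9.7336


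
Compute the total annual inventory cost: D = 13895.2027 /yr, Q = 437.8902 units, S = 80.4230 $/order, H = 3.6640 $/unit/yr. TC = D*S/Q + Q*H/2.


Ordering cost = D*S/Q = 2551.9957
Holding cost = Q*H/2 = 802.2148
TC = 2551.9957 + 802.2148 = 3354.2105

3354.2105 $/yr


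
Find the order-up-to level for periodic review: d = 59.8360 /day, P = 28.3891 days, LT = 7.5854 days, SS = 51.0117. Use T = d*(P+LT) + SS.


P + LT = 35.9745
d*(P+LT) = 59.8360 * 35.9745 = 2152.5702
T = 2152.5702 + 51.0117 = 2203.5819

2203.5819 units


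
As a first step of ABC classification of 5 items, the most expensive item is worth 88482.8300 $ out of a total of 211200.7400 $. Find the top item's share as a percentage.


Top item = 88482.8300
Total = 211200.7400
Percentage = 88482.8300 / 211200.7400 * 100 = 41.8951

41.8951%


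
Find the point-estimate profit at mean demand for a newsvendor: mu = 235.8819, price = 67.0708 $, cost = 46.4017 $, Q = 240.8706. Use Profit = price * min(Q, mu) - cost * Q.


Sales at mu = min(240.8706, 235.8819) = 235.8819
Revenue = 67.0708 * 235.8819 = 15820.7877
Total cost = 46.4017 * 240.8706 = 11176.8053
Profit = 15820.7877 - 11176.8053 = 4643.9824

4643.9824 $


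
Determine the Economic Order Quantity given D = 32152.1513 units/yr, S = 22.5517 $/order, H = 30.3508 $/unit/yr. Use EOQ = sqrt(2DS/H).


2*D*S = 2 * 32152.1513 * 22.5517 = 1450171.3409
2*D*S/H = 47780.3333
EOQ = sqrt(47780.3333) = 218.5871

218.5871 units


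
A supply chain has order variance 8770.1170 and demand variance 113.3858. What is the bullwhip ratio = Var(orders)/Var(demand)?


BW = 8770.1170 / 113.3858 = 77.3476

77.3476


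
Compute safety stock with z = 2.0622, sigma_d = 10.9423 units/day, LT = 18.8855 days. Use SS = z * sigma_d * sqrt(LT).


sqrt(LT) = sqrt(18.8855) = 4.3457
SS = 2.0622 * 10.9423 * 4.3457 = 98.0627

98.0627 units


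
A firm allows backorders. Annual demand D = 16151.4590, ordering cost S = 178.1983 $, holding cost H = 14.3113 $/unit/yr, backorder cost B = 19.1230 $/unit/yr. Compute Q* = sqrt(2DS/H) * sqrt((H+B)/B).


sqrt(2DS/H) = 634.2100
sqrt((H+B)/B) = 1.3223
Q* = 634.2100 * 1.3223 = 838.5930

838.5930 units


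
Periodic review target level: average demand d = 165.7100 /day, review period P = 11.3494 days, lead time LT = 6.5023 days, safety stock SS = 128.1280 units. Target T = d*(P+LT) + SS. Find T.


P + LT = 17.8517
d*(P+LT) = 165.7100 * 17.8517 = 2958.2052
T = 2958.2052 + 128.1280 = 3086.3332

3086.3332 units


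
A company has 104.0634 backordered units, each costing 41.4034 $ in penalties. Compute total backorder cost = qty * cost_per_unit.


Total = 104.0634 * 41.4034 = 4308.5786

4308.5786 $


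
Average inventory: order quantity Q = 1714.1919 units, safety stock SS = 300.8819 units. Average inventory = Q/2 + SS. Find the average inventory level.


Q/2 = 857.0960
Avg = 857.0960 + 300.8819 = 1157.9778

1157.9778 units


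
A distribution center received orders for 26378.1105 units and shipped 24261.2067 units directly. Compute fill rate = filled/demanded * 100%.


FR = 24261.2067 / 26378.1105 * 100 = 91.9748

91.9748%


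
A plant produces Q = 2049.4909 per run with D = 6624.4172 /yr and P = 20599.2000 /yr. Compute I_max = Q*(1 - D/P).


D/P = 0.3216
1 - D/P = 0.6784
I_max = 2049.4909 * 0.6784 = 1390.4030

1390.4030 units


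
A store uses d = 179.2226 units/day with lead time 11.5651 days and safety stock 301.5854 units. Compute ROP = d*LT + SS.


d*LT = 179.2226 * 11.5651 = 2072.7273
ROP = 2072.7273 + 301.5854 = 2374.3127

2374.3127 units


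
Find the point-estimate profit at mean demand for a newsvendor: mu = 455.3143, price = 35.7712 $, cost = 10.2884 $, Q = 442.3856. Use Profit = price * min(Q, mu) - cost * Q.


Sales at mu = min(442.3856, 455.3143) = 442.3856
Revenue = 35.7712 * 442.3856 = 15824.6638
Total cost = 10.2884 * 442.3856 = 4551.4400
Profit = 15824.6638 - 4551.4400 = 11273.2238

11273.2238 $


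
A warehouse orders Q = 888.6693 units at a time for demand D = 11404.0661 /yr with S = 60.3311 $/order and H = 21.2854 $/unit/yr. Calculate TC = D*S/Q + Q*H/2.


Ordering cost = D*S/Q = 774.2136
Holding cost = Q*H/2 = 9457.8408
TC = 774.2136 + 9457.8408 = 10232.0544

10232.0544 $/yr


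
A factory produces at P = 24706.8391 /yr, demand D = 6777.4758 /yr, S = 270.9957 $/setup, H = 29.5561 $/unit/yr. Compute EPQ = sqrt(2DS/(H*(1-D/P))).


1 - D/P = 1 - 0.2743 = 0.7257
H*(1-D/P) = 21.4484
2DS = 3673333.5973
EPQ = sqrt(171263.7950) = 413.8403

413.8403 units


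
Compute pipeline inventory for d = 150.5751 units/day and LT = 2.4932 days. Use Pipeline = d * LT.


Pipeline = 150.5751 * 2.4932 = 375.4138

375.4138 units


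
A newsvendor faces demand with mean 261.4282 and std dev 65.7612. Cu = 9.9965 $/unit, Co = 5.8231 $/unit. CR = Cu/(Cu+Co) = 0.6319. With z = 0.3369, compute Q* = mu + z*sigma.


CR = Cu/(Cu+Co) = 9.9965/(9.9965+5.8231) = 0.6319
z = 0.3369
Q* = 261.4282 + 0.3369 * 65.7612 = 283.5831

283.5831 units


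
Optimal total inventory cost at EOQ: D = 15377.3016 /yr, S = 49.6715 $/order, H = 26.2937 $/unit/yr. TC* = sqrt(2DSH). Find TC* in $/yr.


2*D*S*H = 40166973.2241
TC* = sqrt(40166973.2241) = 6337.7420

6337.7420 $/yr


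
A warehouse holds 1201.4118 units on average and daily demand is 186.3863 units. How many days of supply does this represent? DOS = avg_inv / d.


DOS = 1201.4118 / 186.3863 = 6.4458

6.4458 days


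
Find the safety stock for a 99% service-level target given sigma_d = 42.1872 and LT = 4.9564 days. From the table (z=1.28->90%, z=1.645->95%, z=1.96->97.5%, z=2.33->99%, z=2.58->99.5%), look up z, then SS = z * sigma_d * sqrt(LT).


From the table, SL = 99% corresponds to z = 2.33
sqrt(LT) = sqrt(4.9564) = 2.2263
SS = 2.33 * 42.1872 * 2.2263 = 218.8365

218.8365 units


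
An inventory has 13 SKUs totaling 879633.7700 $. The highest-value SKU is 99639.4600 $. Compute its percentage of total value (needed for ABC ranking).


Top item = 99639.4600
Total = 879633.7700
Percentage = 99639.4600 / 879633.7700 * 100 = 11.3274

11.3274%


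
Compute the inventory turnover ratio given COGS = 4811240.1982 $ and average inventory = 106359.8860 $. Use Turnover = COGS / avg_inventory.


Turnover = 4811240.1982 / 106359.8860 = 45.2355

45.2355


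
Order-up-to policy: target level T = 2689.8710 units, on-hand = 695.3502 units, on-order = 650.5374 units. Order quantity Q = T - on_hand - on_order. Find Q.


Inventory position = OH + OO = 695.3502 + 650.5374 = 1345.8876
Q = 2689.8710 - 1345.8876 = 1343.9834

1343.9834 units


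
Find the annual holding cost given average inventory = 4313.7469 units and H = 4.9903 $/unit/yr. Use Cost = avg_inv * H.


Cost = 4313.7469 * 4.9903 = 21526.8912

21526.8912 $/yr


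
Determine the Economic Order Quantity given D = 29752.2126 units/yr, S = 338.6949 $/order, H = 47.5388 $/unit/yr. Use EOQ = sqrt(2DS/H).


2*D*S = 2 * 29752.2126 * 338.6949 = 20153845.3427
2*D*S/H = 423945.1846
EOQ = sqrt(423945.1846) = 651.1107

651.1107 units


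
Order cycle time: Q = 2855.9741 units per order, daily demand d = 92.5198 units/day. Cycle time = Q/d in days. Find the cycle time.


Cycle = 2855.9741 / 92.5198 = 30.8688

30.8688 days


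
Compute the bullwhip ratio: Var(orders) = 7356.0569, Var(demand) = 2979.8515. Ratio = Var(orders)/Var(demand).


BW = 7356.0569 / 2979.8515 = 2.4686

2.4686


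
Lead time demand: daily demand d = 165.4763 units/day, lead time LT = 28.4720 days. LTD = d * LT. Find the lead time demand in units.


LTD = 165.4763 * 28.4720 = 4711.4412

4711.4412 units


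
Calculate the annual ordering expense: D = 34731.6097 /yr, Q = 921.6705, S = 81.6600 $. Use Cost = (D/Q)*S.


Number of orders = D/Q = 37.6833
Cost = 37.6833 * 81.6600 = 3077.2204

3077.2204 $/yr


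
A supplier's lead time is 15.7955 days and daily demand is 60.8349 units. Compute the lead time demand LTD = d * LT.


LTD = 60.8349 * 15.7955 = 960.9177

960.9177 units


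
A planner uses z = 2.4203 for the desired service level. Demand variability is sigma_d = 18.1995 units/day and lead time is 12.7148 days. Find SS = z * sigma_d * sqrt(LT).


sqrt(LT) = sqrt(12.7148) = 3.5658
SS = 2.4203 * 18.1995 * 3.5658 = 157.0664

157.0664 units


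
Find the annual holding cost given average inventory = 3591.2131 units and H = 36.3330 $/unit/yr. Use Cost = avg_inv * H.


Cost = 3591.2131 * 36.3330 = 130479.5456

130479.5456 $/yr


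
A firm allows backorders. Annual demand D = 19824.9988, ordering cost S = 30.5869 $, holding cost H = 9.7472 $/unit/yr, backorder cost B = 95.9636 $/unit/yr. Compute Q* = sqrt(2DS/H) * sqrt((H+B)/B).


sqrt(2DS/H) = 352.7357
sqrt((H+B)/B) = 1.0496
Q* = 352.7357 * 1.0496 = 370.2165

370.2165 units


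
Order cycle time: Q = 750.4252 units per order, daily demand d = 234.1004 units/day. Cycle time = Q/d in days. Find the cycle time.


Cycle = 750.4252 / 234.1004 = 3.2056

3.2056 days


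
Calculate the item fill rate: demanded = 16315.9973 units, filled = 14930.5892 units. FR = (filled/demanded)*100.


FR = 14930.5892 / 16315.9973 * 100 = 91.5089

91.5089%


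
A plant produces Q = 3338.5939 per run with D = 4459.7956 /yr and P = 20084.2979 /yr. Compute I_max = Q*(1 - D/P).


D/P = 0.2221
1 - D/P = 0.7779
I_max = 3338.5939 * 0.7779 = 2597.2463

2597.2463 units


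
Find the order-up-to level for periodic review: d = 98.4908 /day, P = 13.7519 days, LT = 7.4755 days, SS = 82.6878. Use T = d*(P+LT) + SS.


P + LT = 21.2274
d*(P+LT) = 98.4908 * 21.2274 = 2090.7036
T = 2090.7036 + 82.6878 = 2173.3914

2173.3914 units


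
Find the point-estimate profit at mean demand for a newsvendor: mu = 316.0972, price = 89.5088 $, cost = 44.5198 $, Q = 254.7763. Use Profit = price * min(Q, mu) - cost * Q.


Sales at mu = min(254.7763, 316.0972) = 254.7763
Revenue = 89.5088 * 254.7763 = 22804.7209
Total cost = 44.5198 * 254.7763 = 11342.5899
Profit = 22804.7209 - 11342.5899 = 11462.1310

11462.1310 $


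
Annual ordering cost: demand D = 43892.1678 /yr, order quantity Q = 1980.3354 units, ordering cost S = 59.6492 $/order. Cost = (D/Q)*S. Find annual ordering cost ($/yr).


Number of orders = D/Q = 22.1640
Cost = 22.1640 * 59.6492 = 1322.0653

1322.0653 $/yr


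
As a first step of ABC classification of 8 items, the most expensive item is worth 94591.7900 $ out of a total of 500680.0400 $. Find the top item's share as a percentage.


Top item = 94591.7900
Total = 500680.0400
Percentage = 94591.7900 / 500680.0400 * 100 = 18.8927

18.8927%


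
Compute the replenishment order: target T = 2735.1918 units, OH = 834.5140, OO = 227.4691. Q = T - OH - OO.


Inventory position = OH + OO = 834.5140 + 227.4691 = 1061.9831
Q = 2735.1918 - 1061.9831 = 1673.2087

1673.2087 units


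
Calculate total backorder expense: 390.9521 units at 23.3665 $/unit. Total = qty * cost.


Total = 390.9521 * 23.3665 = 9135.1822

9135.1822 $


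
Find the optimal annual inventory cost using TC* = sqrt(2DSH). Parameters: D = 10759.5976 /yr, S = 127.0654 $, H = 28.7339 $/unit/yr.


2*D*S*H = 78568399.9839
TC* = sqrt(78568399.9839) = 8863.8818

8863.8818 $/yr


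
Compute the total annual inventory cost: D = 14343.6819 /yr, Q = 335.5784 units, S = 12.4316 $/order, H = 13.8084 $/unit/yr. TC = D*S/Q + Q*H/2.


Ordering cost = D*S/Q = 531.3659
Holding cost = Q*H/2 = 2316.9004
TC = 531.3659 + 2316.9004 = 2848.2663

2848.2663 $/yr


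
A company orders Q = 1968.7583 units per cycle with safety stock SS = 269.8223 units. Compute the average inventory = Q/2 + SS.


Q/2 = 984.3791
Avg = 984.3791 + 269.8223 = 1254.2015

1254.2015 units


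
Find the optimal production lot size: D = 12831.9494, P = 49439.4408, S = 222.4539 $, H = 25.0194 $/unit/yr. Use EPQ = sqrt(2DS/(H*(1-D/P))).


1 - D/P = 1 - 0.2595 = 0.7405
H*(1-D/P) = 18.5256
2DS = 5709034.3773
EPQ = sqrt(308169.2834) = 555.1300

555.1300 units


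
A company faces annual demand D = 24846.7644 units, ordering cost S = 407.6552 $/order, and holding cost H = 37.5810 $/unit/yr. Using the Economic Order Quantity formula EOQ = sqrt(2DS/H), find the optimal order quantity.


2*D*S = 2 * 24846.7644 * 407.6552 = 20257825.4217
2*D*S/H = 539044.3421
EOQ = sqrt(539044.3421) = 734.1964

734.1964 units


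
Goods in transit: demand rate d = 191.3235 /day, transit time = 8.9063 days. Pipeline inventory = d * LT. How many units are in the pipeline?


Pipeline = 191.3235 * 8.9063 = 1703.9845

1703.9845 units


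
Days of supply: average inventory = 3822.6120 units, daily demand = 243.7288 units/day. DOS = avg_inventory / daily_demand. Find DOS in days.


DOS = 3822.6120 / 243.7288 = 15.6839

15.6839 days


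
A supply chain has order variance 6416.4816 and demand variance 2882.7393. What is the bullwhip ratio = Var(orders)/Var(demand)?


BW = 6416.4816 / 2882.7393 = 2.2258

2.2258


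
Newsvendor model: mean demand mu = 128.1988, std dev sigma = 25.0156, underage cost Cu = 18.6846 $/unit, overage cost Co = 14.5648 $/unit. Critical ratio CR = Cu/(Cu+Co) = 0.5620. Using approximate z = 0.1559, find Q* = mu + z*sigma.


CR = Cu/(Cu+Co) = 18.6846/(18.6846+14.5648) = 0.5620
z = 0.1559
Q* = 128.1988 + 0.1559 * 25.0156 = 132.0987

132.0987 units


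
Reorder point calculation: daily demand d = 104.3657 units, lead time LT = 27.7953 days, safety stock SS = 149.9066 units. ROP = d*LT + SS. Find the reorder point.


d*LT = 104.3657 * 27.7953 = 2900.8759
ROP = 2900.8759 + 149.9066 = 3050.7825

3050.7825 units


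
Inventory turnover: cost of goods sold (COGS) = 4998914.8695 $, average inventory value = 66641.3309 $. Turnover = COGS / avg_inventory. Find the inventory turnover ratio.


Turnover = 4998914.8695 / 66641.3309 = 75.0122

75.0122


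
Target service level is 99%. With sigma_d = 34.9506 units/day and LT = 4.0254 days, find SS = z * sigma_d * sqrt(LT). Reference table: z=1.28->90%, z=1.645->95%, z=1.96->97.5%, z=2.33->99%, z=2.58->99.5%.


From the table, SL = 99% corresponds to z = 2.33
sqrt(LT) = sqrt(4.0254) = 2.0063
SS = 2.33 * 34.9506 * 2.0063 = 163.3861

163.3861 units


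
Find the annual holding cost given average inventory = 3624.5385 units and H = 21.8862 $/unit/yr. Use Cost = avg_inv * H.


Cost = 3624.5385 * 21.8862 = 79327.3745

79327.3745 $/yr
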